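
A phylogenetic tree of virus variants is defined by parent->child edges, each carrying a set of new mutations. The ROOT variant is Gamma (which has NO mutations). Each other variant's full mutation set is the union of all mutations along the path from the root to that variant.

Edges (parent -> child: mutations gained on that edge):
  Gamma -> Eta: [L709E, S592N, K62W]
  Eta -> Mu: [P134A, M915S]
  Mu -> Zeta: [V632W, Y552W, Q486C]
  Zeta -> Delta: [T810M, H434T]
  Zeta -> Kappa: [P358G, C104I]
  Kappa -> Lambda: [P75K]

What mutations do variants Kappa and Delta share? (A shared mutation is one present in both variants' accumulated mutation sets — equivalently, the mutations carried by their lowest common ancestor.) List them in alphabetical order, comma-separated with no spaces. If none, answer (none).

Accumulating mutations along path to Kappa:
  At Gamma: gained [] -> total []
  At Eta: gained ['L709E', 'S592N', 'K62W'] -> total ['K62W', 'L709E', 'S592N']
  At Mu: gained ['P134A', 'M915S'] -> total ['K62W', 'L709E', 'M915S', 'P134A', 'S592N']
  At Zeta: gained ['V632W', 'Y552W', 'Q486C'] -> total ['K62W', 'L709E', 'M915S', 'P134A', 'Q486C', 'S592N', 'V632W', 'Y552W']
  At Kappa: gained ['P358G', 'C104I'] -> total ['C104I', 'K62W', 'L709E', 'M915S', 'P134A', 'P358G', 'Q486C', 'S592N', 'V632W', 'Y552W']
Mutations(Kappa) = ['C104I', 'K62W', 'L709E', 'M915S', 'P134A', 'P358G', 'Q486C', 'S592N', 'V632W', 'Y552W']
Accumulating mutations along path to Delta:
  At Gamma: gained [] -> total []
  At Eta: gained ['L709E', 'S592N', 'K62W'] -> total ['K62W', 'L709E', 'S592N']
  At Mu: gained ['P134A', 'M915S'] -> total ['K62W', 'L709E', 'M915S', 'P134A', 'S592N']
  At Zeta: gained ['V632W', 'Y552W', 'Q486C'] -> total ['K62W', 'L709E', 'M915S', 'P134A', 'Q486C', 'S592N', 'V632W', 'Y552W']
  At Delta: gained ['T810M', 'H434T'] -> total ['H434T', 'K62W', 'L709E', 'M915S', 'P134A', 'Q486C', 'S592N', 'T810M', 'V632W', 'Y552W']
Mutations(Delta) = ['H434T', 'K62W', 'L709E', 'M915S', 'P134A', 'Q486C', 'S592N', 'T810M', 'V632W', 'Y552W']
Intersection: ['C104I', 'K62W', 'L709E', 'M915S', 'P134A', 'P358G', 'Q486C', 'S592N', 'V632W', 'Y552W'] ∩ ['H434T', 'K62W', 'L709E', 'M915S', 'P134A', 'Q486C', 'S592N', 'T810M', 'V632W', 'Y552W'] = ['K62W', 'L709E', 'M915S', 'P134A', 'Q486C', 'S592N', 'V632W', 'Y552W']

Answer: K62W,L709E,M915S,P134A,Q486C,S592N,V632W,Y552W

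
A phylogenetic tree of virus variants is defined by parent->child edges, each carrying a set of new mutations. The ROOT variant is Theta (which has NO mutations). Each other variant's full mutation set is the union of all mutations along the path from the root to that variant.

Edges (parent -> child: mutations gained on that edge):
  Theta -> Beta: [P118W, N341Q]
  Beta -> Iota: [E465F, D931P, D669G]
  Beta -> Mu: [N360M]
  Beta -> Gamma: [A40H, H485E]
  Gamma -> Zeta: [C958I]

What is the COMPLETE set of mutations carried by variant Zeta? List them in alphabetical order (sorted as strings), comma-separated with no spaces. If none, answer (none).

At Theta: gained [] -> total []
At Beta: gained ['P118W', 'N341Q'] -> total ['N341Q', 'P118W']
At Gamma: gained ['A40H', 'H485E'] -> total ['A40H', 'H485E', 'N341Q', 'P118W']
At Zeta: gained ['C958I'] -> total ['A40H', 'C958I', 'H485E', 'N341Q', 'P118W']

Answer: A40H,C958I,H485E,N341Q,P118W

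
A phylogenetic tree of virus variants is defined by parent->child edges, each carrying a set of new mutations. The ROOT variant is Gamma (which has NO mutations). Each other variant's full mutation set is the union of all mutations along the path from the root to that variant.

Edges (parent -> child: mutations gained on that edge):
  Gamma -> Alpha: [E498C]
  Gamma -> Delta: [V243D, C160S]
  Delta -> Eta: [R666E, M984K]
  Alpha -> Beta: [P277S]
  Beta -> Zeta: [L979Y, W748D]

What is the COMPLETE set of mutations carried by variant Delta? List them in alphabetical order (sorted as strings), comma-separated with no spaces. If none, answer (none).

At Gamma: gained [] -> total []
At Delta: gained ['V243D', 'C160S'] -> total ['C160S', 'V243D']

Answer: C160S,V243D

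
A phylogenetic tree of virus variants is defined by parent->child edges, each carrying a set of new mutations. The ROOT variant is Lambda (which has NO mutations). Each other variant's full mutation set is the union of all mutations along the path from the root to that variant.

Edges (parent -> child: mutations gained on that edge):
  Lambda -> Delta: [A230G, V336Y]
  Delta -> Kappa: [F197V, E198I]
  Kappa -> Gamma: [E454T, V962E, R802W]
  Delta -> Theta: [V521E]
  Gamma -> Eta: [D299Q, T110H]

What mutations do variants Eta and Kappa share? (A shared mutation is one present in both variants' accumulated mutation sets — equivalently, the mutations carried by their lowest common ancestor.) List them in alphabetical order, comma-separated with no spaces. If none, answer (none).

Answer: A230G,E198I,F197V,V336Y

Derivation:
Accumulating mutations along path to Eta:
  At Lambda: gained [] -> total []
  At Delta: gained ['A230G', 'V336Y'] -> total ['A230G', 'V336Y']
  At Kappa: gained ['F197V', 'E198I'] -> total ['A230G', 'E198I', 'F197V', 'V336Y']
  At Gamma: gained ['E454T', 'V962E', 'R802W'] -> total ['A230G', 'E198I', 'E454T', 'F197V', 'R802W', 'V336Y', 'V962E']
  At Eta: gained ['D299Q', 'T110H'] -> total ['A230G', 'D299Q', 'E198I', 'E454T', 'F197V', 'R802W', 'T110H', 'V336Y', 'V962E']
Mutations(Eta) = ['A230G', 'D299Q', 'E198I', 'E454T', 'F197V', 'R802W', 'T110H', 'V336Y', 'V962E']
Accumulating mutations along path to Kappa:
  At Lambda: gained [] -> total []
  At Delta: gained ['A230G', 'V336Y'] -> total ['A230G', 'V336Y']
  At Kappa: gained ['F197V', 'E198I'] -> total ['A230G', 'E198I', 'F197V', 'V336Y']
Mutations(Kappa) = ['A230G', 'E198I', 'F197V', 'V336Y']
Intersection: ['A230G', 'D299Q', 'E198I', 'E454T', 'F197V', 'R802W', 'T110H', 'V336Y', 'V962E'] ∩ ['A230G', 'E198I', 'F197V', 'V336Y'] = ['A230G', 'E198I', 'F197V', 'V336Y']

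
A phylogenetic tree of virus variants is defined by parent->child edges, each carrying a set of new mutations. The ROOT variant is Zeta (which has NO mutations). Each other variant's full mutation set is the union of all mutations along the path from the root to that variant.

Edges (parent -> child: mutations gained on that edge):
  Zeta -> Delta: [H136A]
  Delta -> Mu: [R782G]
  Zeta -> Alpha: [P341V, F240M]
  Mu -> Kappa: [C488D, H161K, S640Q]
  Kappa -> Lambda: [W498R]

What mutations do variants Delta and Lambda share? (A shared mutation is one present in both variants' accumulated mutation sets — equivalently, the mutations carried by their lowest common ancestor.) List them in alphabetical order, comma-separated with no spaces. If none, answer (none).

Accumulating mutations along path to Delta:
  At Zeta: gained [] -> total []
  At Delta: gained ['H136A'] -> total ['H136A']
Mutations(Delta) = ['H136A']
Accumulating mutations along path to Lambda:
  At Zeta: gained [] -> total []
  At Delta: gained ['H136A'] -> total ['H136A']
  At Mu: gained ['R782G'] -> total ['H136A', 'R782G']
  At Kappa: gained ['C488D', 'H161K', 'S640Q'] -> total ['C488D', 'H136A', 'H161K', 'R782G', 'S640Q']
  At Lambda: gained ['W498R'] -> total ['C488D', 'H136A', 'H161K', 'R782G', 'S640Q', 'W498R']
Mutations(Lambda) = ['C488D', 'H136A', 'H161K', 'R782G', 'S640Q', 'W498R']
Intersection: ['H136A'] ∩ ['C488D', 'H136A', 'H161K', 'R782G', 'S640Q', 'W498R'] = ['H136A']

Answer: H136A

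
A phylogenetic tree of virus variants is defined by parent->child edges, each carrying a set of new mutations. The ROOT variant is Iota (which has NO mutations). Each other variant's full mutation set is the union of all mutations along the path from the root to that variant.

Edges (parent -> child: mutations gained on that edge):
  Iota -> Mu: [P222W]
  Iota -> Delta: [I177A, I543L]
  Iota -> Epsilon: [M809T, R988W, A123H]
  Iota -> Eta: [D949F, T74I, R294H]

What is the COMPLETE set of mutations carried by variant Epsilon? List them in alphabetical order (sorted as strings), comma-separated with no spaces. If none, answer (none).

At Iota: gained [] -> total []
At Epsilon: gained ['M809T', 'R988W', 'A123H'] -> total ['A123H', 'M809T', 'R988W']

Answer: A123H,M809T,R988W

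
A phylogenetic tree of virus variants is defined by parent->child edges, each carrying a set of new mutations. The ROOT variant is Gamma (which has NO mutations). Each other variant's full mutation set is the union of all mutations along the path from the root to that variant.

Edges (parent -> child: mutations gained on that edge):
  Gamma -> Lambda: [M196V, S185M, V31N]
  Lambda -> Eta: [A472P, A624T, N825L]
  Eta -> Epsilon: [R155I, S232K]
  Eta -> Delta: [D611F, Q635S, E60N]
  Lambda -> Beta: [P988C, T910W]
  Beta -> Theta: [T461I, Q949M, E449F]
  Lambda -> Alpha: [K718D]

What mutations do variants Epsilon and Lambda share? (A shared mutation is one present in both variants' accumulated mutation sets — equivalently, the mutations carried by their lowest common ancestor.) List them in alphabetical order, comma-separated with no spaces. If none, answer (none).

Accumulating mutations along path to Epsilon:
  At Gamma: gained [] -> total []
  At Lambda: gained ['M196V', 'S185M', 'V31N'] -> total ['M196V', 'S185M', 'V31N']
  At Eta: gained ['A472P', 'A624T', 'N825L'] -> total ['A472P', 'A624T', 'M196V', 'N825L', 'S185M', 'V31N']
  At Epsilon: gained ['R155I', 'S232K'] -> total ['A472P', 'A624T', 'M196V', 'N825L', 'R155I', 'S185M', 'S232K', 'V31N']
Mutations(Epsilon) = ['A472P', 'A624T', 'M196V', 'N825L', 'R155I', 'S185M', 'S232K', 'V31N']
Accumulating mutations along path to Lambda:
  At Gamma: gained [] -> total []
  At Lambda: gained ['M196V', 'S185M', 'V31N'] -> total ['M196V', 'S185M', 'V31N']
Mutations(Lambda) = ['M196V', 'S185M', 'V31N']
Intersection: ['A472P', 'A624T', 'M196V', 'N825L', 'R155I', 'S185M', 'S232K', 'V31N'] ∩ ['M196V', 'S185M', 'V31N'] = ['M196V', 'S185M', 'V31N']

Answer: M196V,S185M,V31N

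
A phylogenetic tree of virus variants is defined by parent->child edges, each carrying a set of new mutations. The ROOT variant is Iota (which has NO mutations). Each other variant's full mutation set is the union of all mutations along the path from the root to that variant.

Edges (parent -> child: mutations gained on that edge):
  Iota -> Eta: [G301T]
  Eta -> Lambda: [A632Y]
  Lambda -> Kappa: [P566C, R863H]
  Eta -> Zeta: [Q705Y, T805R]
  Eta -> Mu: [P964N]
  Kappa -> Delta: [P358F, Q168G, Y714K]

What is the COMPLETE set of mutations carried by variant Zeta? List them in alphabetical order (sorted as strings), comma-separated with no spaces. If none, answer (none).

At Iota: gained [] -> total []
At Eta: gained ['G301T'] -> total ['G301T']
At Zeta: gained ['Q705Y', 'T805R'] -> total ['G301T', 'Q705Y', 'T805R']

Answer: G301T,Q705Y,T805R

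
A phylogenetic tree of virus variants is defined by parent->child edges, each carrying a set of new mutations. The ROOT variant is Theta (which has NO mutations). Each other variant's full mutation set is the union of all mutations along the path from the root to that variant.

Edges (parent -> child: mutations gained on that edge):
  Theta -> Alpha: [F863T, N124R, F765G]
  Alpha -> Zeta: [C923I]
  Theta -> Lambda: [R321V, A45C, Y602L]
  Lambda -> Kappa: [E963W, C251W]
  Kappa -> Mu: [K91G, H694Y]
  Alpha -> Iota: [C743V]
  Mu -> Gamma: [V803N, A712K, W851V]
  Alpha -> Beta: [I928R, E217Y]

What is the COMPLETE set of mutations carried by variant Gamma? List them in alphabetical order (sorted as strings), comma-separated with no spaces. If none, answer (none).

At Theta: gained [] -> total []
At Lambda: gained ['R321V', 'A45C', 'Y602L'] -> total ['A45C', 'R321V', 'Y602L']
At Kappa: gained ['E963W', 'C251W'] -> total ['A45C', 'C251W', 'E963W', 'R321V', 'Y602L']
At Mu: gained ['K91G', 'H694Y'] -> total ['A45C', 'C251W', 'E963W', 'H694Y', 'K91G', 'R321V', 'Y602L']
At Gamma: gained ['V803N', 'A712K', 'W851V'] -> total ['A45C', 'A712K', 'C251W', 'E963W', 'H694Y', 'K91G', 'R321V', 'V803N', 'W851V', 'Y602L']

Answer: A45C,A712K,C251W,E963W,H694Y,K91G,R321V,V803N,W851V,Y602L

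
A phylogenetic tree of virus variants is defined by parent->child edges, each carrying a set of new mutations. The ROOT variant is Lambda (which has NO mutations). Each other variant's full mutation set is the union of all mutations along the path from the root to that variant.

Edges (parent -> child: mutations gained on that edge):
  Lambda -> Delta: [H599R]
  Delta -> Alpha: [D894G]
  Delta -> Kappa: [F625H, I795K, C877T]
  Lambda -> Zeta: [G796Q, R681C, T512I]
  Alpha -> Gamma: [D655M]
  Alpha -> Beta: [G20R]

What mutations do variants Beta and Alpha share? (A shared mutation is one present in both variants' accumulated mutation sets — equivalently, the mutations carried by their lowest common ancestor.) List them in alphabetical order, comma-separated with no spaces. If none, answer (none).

Accumulating mutations along path to Beta:
  At Lambda: gained [] -> total []
  At Delta: gained ['H599R'] -> total ['H599R']
  At Alpha: gained ['D894G'] -> total ['D894G', 'H599R']
  At Beta: gained ['G20R'] -> total ['D894G', 'G20R', 'H599R']
Mutations(Beta) = ['D894G', 'G20R', 'H599R']
Accumulating mutations along path to Alpha:
  At Lambda: gained [] -> total []
  At Delta: gained ['H599R'] -> total ['H599R']
  At Alpha: gained ['D894G'] -> total ['D894G', 'H599R']
Mutations(Alpha) = ['D894G', 'H599R']
Intersection: ['D894G', 'G20R', 'H599R'] ∩ ['D894G', 'H599R'] = ['D894G', 'H599R']

Answer: D894G,H599R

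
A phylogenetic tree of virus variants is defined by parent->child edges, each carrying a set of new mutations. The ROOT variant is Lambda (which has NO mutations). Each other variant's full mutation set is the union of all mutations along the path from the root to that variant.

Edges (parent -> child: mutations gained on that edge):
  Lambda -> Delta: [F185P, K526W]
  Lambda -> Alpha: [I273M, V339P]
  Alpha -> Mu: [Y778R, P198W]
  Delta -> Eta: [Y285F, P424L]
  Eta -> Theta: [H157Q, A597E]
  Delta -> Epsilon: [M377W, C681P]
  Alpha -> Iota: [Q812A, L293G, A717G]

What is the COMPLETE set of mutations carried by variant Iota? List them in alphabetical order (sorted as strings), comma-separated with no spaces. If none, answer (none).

At Lambda: gained [] -> total []
At Alpha: gained ['I273M', 'V339P'] -> total ['I273M', 'V339P']
At Iota: gained ['Q812A', 'L293G', 'A717G'] -> total ['A717G', 'I273M', 'L293G', 'Q812A', 'V339P']

Answer: A717G,I273M,L293G,Q812A,V339P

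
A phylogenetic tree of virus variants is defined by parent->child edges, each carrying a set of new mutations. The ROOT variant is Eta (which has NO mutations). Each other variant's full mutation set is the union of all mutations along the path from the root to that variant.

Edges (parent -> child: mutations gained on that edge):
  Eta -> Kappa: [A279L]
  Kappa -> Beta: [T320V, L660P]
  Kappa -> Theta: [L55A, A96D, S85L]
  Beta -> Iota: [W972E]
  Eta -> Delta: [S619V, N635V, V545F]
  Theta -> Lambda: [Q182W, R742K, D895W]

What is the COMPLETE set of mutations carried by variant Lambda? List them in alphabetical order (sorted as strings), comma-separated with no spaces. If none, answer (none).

Answer: A279L,A96D,D895W,L55A,Q182W,R742K,S85L

Derivation:
At Eta: gained [] -> total []
At Kappa: gained ['A279L'] -> total ['A279L']
At Theta: gained ['L55A', 'A96D', 'S85L'] -> total ['A279L', 'A96D', 'L55A', 'S85L']
At Lambda: gained ['Q182W', 'R742K', 'D895W'] -> total ['A279L', 'A96D', 'D895W', 'L55A', 'Q182W', 'R742K', 'S85L']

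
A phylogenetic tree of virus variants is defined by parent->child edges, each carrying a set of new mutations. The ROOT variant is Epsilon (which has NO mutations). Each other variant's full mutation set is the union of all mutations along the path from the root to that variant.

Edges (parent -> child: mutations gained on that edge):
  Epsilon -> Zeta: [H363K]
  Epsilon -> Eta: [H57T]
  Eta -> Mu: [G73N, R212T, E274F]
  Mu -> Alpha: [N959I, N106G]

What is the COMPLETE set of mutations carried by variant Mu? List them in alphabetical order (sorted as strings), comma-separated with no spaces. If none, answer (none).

Answer: E274F,G73N,H57T,R212T

Derivation:
At Epsilon: gained [] -> total []
At Eta: gained ['H57T'] -> total ['H57T']
At Mu: gained ['G73N', 'R212T', 'E274F'] -> total ['E274F', 'G73N', 'H57T', 'R212T']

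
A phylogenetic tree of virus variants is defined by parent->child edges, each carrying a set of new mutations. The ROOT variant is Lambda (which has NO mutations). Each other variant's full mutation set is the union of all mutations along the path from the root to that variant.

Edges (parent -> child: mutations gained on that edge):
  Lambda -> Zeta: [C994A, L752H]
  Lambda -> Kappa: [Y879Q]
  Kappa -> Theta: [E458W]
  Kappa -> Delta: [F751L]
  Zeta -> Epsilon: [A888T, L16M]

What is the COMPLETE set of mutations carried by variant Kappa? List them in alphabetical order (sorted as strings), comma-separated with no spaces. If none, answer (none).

Answer: Y879Q

Derivation:
At Lambda: gained [] -> total []
At Kappa: gained ['Y879Q'] -> total ['Y879Q']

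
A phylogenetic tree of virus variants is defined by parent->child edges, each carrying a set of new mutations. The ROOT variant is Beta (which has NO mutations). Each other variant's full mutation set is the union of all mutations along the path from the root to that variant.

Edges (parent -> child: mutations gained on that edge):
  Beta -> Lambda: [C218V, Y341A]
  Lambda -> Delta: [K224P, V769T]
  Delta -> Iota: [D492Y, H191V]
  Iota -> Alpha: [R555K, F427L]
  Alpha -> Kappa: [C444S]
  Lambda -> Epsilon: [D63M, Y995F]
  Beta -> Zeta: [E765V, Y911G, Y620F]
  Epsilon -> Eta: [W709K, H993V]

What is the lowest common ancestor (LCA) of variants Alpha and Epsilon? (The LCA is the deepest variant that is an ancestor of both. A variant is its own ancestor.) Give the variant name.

Answer: Lambda

Derivation:
Path from root to Alpha: Beta -> Lambda -> Delta -> Iota -> Alpha
  ancestors of Alpha: {Beta, Lambda, Delta, Iota, Alpha}
Path from root to Epsilon: Beta -> Lambda -> Epsilon
  ancestors of Epsilon: {Beta, Lambda, Epsilon}
Common ancestors: {Beta, Lambda}
Walk up from Epsilon: Epsilon (not in ancestors of Alpha), Lambda (in ancestors of Alpha), Beta (in ancestors of Alpha)
Deepest common ancestor (LCA) = Lambda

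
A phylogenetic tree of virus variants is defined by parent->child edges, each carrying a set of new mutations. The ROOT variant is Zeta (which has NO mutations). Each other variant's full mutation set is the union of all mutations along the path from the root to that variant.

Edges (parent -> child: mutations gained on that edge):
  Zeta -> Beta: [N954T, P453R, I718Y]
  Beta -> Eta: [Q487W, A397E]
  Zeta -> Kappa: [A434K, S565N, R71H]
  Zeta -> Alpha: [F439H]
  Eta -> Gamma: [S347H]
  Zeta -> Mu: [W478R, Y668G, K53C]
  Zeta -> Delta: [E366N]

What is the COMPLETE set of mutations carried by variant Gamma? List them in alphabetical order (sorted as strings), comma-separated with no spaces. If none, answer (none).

Answer: A397E,I718Y,N954T,P453R,Q487W,S347H

Derivation:
At Zeta: gained [] -> total []
At Beta: gained ['N954T', 'P453R', 'I718Y'] -> total ['I718Y', 'N954T', 'P453R']
At Eta: gained ['Q487W', 'A397E'] -> total ['A397E', 'I718Y', 'N954T', 'P453R', 'Q487W']
At Gamma: gained ['S347H'] -> total ['A397E', 'I718Y', 'N954T', 'P453R', 'Q487W', 'S347H']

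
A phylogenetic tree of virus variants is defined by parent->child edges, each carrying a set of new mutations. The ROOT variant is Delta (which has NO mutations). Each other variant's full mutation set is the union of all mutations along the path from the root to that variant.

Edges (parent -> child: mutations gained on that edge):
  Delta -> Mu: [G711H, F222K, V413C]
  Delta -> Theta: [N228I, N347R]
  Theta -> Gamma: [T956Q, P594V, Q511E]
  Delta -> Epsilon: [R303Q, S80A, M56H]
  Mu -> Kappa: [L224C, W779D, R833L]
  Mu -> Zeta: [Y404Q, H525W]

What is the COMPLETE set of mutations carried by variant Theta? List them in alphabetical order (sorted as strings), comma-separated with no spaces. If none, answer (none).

At Delta: gained [] -> total []
At Theta: gained ['N228I', 'N347R'] -> total ['N228I', 'N347R']

Answer: N228I,N347R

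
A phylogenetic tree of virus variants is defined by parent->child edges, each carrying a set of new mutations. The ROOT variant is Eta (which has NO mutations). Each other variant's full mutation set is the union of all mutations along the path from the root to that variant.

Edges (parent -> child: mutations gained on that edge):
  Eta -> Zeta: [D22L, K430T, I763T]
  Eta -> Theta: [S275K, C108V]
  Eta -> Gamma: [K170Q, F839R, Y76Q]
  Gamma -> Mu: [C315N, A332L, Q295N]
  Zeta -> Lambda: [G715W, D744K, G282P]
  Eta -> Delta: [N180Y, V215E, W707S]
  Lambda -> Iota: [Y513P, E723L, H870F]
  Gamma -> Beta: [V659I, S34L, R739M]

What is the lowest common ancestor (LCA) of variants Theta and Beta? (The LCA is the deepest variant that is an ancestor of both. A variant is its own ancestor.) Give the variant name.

Path from root to Theta: Eta -> Theta
  ancestors of Theta: {Eta, Theta}
Path from root to Beta: Eta -> Gamma -> Beta
  ancestors of Beta: {Eta, Gamma, Beta}
Common ancestors: {Eta}
Walk up from Beta: Beta (not in ancestors of Theta), Gamma (not in ancestors of Theta), Eta (in ancestors of Theta)
Deepest common ancestor (LCA) = Eta

Answer: Eta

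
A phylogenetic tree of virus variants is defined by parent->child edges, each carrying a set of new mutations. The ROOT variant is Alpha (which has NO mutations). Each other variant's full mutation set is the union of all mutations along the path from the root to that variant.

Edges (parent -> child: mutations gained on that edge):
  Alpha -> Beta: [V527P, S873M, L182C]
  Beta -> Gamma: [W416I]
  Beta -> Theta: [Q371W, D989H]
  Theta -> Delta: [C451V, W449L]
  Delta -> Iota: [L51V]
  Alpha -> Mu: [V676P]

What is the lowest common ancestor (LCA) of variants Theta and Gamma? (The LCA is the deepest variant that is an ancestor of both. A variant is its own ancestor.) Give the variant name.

Answer: Beta

Derivation:
Path from root to Theta: Alpha -> Beta -> Theta
  ancestors of Theta: {Alpha, Beta, Theta}
Path from root to Gamma: Alpha -> Beta -> Gamma
  ancestors of Gamma: {Alpha, Beta, Gamma}
Common ancestors: {Alpha, Beta}
Walk up from Gamma: Gamma (not in ancestors of Theta), Beta (in ancestors of Theta), Alpha (in ancestors of Theta)
Deepest common ancestor (LCA) = Beta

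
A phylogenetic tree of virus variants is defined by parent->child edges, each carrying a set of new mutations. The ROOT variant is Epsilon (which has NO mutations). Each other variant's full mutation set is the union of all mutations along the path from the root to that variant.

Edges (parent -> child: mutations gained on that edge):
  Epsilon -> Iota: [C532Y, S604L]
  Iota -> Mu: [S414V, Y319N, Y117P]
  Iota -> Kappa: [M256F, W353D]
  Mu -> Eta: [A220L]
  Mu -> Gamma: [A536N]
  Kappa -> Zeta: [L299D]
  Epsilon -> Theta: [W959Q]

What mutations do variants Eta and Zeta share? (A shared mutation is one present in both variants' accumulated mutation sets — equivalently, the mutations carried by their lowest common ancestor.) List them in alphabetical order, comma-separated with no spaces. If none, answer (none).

Answer: C532Y,S604L

Derivation:
Accumulating mutations along path to Eta:
  At Epsilon: gained [] -> total []
  At Iota: gained ['C532Y', 'S604L'] -> total ['C532Y', 'S604L']
  At Mu: gained ['S414V', 'Y319N', 'Y117P'] -> total ['C532Y', 'S414V', 'S604L', 'Y117P', 'Y319N']
  At Eta: gained ['A220L'] -> total ['A220L', 'C532Y', 'S414V', 'S604L', 'Y117P', 'Y319N']
Mutations(Eta) = ['A220L', 'C532Y', 'S414V', 'S604L', 'Y117P', 'Y319N']
Accumulating mutations along path to Zeta:
  At Epsilon: gained [] -> total []
  At Iota: gained ['C532Y', 'S604L'] -> total ['C532Y', 'S604L']
  At Kappa: gained ['M256F', 'W353D'] -> total ['C532Y', 'M256F', 'S604L', 'W353D']
  At Zeta: gained ['L299D'] -> total ['C532Y', 'L299D', 'M256F', 'S604L', 'W353D']
Mutations(Zeta) = ['C532Y', 'L299D', 'M256F', 'S604L', 'W353D']
Intersection: ['A220L', 'C532Y', 'S414V', 'S604L', 'Y117P', 'Y319N'] ∩ ['C532Y', 'L299D', 'M256F', 'S604L', 'W353D'] = ['C532Y', 'S604L']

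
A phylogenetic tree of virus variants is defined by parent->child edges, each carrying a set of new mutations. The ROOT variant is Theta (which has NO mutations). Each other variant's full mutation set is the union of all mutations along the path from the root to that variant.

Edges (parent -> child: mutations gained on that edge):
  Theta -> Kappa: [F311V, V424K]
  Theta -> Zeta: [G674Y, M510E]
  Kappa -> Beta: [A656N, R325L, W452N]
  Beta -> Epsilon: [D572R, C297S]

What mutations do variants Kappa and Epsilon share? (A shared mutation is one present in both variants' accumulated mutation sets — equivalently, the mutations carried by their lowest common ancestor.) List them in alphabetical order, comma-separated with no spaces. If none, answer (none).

Answer: F311V,V424K

Derivation:
Accumulating mutations along path to Kappa:
  At Theta: gained [] -> total []
  At Kappa: gained ['F311V', 'V424K'] -> total ['F311V', 'V424K']
Mutations(Kappa) = ['F311V', 'V424K']
Accumulating mutations along path to Epsilon:
  At Theta: gained [] -> total []
  At Kappa: gained ['F311V', 'V424K'] -> total ['F311V', 'V424K']
  At Beta: gained ['A656N', 'R325L', 'W452N'] -> total ['A656N', 'F311V', 'R325L', 'V424K', 'W452N']
  At Epsilon: gained ['D572R', 'C297S'] -> total ['A656N', 'C297S', 'D572R', 'F311V', 'R325L', 'V424K', 'W452N']
Mutations(Epsilon) = ['A656N', 'C297S', 'D572R', 'F311V', 'R325L', 'V424K', 'W452N']
Intersection: ['F311V', 'V424K'] ∩ ['A656N', 'C297S', 'D572R', 'F311V', 'R325L', 'V424K', 'W452N'] = ['F311V', 'V424K']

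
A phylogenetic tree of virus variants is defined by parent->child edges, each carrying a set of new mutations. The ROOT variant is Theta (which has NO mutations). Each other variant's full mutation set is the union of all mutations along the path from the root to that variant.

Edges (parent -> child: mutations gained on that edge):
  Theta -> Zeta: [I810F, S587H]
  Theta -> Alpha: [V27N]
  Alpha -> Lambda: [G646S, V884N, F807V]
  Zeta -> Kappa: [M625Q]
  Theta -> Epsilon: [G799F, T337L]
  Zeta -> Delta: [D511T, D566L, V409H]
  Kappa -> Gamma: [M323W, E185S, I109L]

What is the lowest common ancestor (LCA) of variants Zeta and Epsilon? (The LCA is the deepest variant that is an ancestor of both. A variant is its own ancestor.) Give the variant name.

Path from root to Zeta: Theta -> Zeta
  ancestors of Zeta: {Theta, Zeta}
Path from root to Epsilon: Theta -> Epsilon
  ancestors of Epsilon: {Theta, Epsilon}
Common ancestors: {Theta}
Walk up from Epsilon: Epsilon (not in ancestors of Zeta), Theta (in ancestors of Zeta)
Deepest common ancestor (LCA) = Theta

Answer: Theta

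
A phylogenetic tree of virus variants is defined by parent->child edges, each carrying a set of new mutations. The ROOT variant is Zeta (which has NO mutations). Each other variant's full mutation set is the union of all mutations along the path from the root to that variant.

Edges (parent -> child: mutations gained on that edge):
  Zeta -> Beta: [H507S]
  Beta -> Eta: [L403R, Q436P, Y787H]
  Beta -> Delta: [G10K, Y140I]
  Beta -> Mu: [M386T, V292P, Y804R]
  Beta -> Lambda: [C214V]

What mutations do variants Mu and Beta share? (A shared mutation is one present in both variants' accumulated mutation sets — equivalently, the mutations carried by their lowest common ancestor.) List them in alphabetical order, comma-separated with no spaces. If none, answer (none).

Answer: H507S

Derivation:
Accumulating mutations along path to Mu:
  At Zeta: gained [] -> total []
  At Beta: gained ['H507S'] -> total ['H507S']
  At Mu: gained ['M386T', 'V292P', 'Y804R'] -> total ['H507S', 'M386T', 'V292P', 'Y804R']
Mutations(Mu) = ['H507S', 'M386T', 'V292P', 'Y804R']
Accumulating mutations along path to Beta:
  At Zeta: gained [] -> total []
  At Beta: gained ['H507S'] -> total ['H507S']
Mutations(Beta) = ['H507S']
Intersection: ['H507S', 'M386T', 'V292P', 'Y804R'] ∩ ['H507S'] = ['H507S']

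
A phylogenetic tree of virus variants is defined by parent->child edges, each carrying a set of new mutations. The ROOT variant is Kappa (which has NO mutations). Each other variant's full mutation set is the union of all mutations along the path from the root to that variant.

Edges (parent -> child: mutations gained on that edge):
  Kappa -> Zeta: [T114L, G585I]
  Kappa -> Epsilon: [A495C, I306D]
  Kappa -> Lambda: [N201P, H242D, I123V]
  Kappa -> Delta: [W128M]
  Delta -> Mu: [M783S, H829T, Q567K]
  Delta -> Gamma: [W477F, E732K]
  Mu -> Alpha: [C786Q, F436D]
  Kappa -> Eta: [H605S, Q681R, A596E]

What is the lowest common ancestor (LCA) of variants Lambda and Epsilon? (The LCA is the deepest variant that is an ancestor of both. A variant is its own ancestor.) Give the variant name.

Answer: Kappa

Derivation:
Path from root to Lambda: Kappa -> Lambda
  ancestors of Lambda: {Kappa, Lambda}
Path from root to Epsilon: Kappa -> Epsilon
  ancestors of Epsilon: {Kappa, Epsilon}
Common ancestors: {Kappa}
Walk up from Epsilon: Epsilon (not in ancestors of Lambda), Kappa (in ancestors of Lambda)
Deepest common ancestor (LCA) = Kappa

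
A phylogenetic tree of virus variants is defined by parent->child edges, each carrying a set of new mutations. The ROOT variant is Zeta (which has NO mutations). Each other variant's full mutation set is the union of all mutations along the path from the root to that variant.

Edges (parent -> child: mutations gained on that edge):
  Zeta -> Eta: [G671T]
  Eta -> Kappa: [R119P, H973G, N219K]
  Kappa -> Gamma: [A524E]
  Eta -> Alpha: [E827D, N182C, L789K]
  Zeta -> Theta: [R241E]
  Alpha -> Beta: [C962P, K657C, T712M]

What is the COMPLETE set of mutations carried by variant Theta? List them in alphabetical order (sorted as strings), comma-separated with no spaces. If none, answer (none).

At Zeta: gained [] -> total []
At Theta: gained ['R241E'] -> total ['R241E']

Answer: R241E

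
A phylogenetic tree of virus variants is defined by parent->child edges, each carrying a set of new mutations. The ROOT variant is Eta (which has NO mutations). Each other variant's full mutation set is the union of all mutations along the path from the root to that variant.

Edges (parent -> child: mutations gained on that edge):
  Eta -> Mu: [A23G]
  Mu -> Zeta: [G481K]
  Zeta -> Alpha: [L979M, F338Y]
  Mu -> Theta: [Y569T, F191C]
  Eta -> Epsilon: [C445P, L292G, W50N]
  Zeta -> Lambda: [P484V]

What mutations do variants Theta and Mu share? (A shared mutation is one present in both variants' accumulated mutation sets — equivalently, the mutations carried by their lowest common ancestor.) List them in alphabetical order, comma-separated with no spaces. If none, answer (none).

Answer: A23G

Derivation:
Accumulating mutations along path to Theta:
  At Eta: gained [] -> total []
  At Mu: gained ['A23G'] -> total ['A23G']
  At Theta: gained ['Y569T', 'F191C'] -> total ['A23G', 'F191C', 'Y569T']
Mutations(Theta) = ['A23G', 'F191C', 'Y569T']
Accumulating mutations along path to Mu:
  At Eta: gained [] -> total []
  At Mu: gained ['A23G'] -> total ['A23G']
Mutations(Mu) = ['A23G']
Intersection: ['A23G', 'F191C', 'Y569T'] ∩ ['A23G'] = ['A23G']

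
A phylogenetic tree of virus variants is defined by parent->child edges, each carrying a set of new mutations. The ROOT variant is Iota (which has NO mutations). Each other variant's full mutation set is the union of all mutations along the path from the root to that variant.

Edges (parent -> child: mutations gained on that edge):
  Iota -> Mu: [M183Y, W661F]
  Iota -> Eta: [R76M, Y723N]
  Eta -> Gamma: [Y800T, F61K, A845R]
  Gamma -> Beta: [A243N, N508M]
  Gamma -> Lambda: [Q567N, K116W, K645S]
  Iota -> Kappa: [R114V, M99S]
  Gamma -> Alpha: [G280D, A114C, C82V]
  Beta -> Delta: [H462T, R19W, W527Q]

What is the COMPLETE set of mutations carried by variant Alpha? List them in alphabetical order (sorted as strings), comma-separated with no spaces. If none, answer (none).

At Iota: gained [] -> total []
At Eta: gained ['R76M', 'Y723N'] -> total ['R76M', 'Y723N']
At Gamma: gained ['Y800T', 'F61K', 'A845R'] -> total ['A845R', 'F61K', 'R76M', 'Y723N', 'Y800T']
At Alpha: gained ['G280D', 'A114C', 'C82V'] -> total ['A114C', 'A845R', 'C82V', 'F61K', 'G280D', 'R76M', 'Y723N', 'Y800T']

Answer: A114C,A845R,C82V,F61K,G280D,R76M,Y723N,Y800T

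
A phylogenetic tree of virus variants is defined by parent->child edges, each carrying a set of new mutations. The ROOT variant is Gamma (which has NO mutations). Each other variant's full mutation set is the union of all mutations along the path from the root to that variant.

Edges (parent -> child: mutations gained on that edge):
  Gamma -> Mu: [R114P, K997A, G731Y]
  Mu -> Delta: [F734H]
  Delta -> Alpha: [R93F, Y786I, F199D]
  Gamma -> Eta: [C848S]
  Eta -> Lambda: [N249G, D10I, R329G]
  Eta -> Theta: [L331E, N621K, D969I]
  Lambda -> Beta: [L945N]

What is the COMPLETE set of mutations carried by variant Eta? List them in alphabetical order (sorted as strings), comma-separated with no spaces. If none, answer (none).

Answer: C848S

Derivation:
At Gamma: gained [] -> total []
At Eta: gained ['C848S'] -> total ['C848S']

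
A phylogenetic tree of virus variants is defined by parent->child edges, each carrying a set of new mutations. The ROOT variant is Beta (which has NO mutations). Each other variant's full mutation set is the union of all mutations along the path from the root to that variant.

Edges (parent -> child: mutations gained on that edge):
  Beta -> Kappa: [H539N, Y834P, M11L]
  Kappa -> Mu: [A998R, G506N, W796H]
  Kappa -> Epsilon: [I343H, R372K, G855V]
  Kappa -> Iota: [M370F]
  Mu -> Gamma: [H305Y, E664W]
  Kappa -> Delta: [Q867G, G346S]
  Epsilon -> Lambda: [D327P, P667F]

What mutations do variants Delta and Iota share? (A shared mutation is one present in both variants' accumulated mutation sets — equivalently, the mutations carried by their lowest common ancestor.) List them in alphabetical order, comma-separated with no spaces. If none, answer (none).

Answer: H539N,M11L,Y834P

Derivation:
Accumulating mutations along path to Delta:
  At Beta: gained [] -> total []
  At Kappa: gained ['H539N', 'Y834P', 'M11L'] -> total ['H539N', 'M11L', 'Y834P']
  At Delta: gained ['Q867G', 'G346S'] -> total ['G346S', 'H539N', 'M11L', 'Q867G', 'Y834P']
Mutations(Delta) = ['G346S', 'H539N', 'M11L', 'Q867G', 'Y834P']
Accumulating mutations along path to Iota:
  At Beta: gained [] -> total []
  At Kappa: gained ['H539N', 'Y834P', 'M11L'] -> total ['H539N', 'M11L', 'Y834P']
  At Iota: gained ['M370F'] -> total ['H539N', 'M11L', 'M370F', 'Y834P']
Mutations(Iota) = ['H539N', 'M11L', 'M370F', 'Y834P']
Intersection: ['G346S', 'H539N', 'M11L', 'Q867G', 'Y834P'] ∩ ['H539N', 'M11L', 'M370F', 'Y834P'] = ['H539N', 'M11L', 'Y834P']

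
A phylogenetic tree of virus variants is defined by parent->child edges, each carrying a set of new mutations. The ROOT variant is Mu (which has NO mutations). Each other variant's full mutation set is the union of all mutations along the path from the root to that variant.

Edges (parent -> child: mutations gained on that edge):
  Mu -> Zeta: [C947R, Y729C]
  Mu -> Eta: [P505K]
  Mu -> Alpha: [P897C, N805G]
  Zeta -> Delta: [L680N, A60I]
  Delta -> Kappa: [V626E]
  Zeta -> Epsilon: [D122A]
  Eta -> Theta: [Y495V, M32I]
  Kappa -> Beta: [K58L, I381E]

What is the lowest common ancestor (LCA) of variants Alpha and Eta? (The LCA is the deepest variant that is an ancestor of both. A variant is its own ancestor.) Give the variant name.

Path from root to Alpha: Mu -> Alpha
  ancestors of Alpha: {Mu, Alpha}
Path from root to Eta: Mu -> Eta
  ancestors of Eta: {Mu, Eta}
Common ancestors: {Mu}
Walk up from Eta: Eta (not in ancestors of Alpha), Mu (in ancestors of Alpha)
Deepest common ancestor (LCA) = Mu

Answer: Mu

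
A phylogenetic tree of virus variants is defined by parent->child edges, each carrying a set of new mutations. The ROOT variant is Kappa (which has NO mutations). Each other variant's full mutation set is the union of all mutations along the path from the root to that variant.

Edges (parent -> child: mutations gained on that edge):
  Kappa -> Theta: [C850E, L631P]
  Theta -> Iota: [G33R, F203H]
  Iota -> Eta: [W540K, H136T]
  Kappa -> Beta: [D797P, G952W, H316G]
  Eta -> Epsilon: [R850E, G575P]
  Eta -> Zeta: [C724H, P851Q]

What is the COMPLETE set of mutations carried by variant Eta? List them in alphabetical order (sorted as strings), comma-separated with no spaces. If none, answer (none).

At Kappa: gained [] -> total []
At Theta: gained ['C850E', 'L631P'] -> total ['C850E', 'L631P']
At Iota: gained ['G33R', 'F203H'] -> total ['C850E', 'F203H', 'G33R', 'L631P']
At Eta: gained ['W540K', 'H136T'] -> total ['C850E', 'F203H', 'G33R', 'H136T', 'L631P', 'W540K']

Answer: C850E,F203H,G33R,H136T,L631P,W540K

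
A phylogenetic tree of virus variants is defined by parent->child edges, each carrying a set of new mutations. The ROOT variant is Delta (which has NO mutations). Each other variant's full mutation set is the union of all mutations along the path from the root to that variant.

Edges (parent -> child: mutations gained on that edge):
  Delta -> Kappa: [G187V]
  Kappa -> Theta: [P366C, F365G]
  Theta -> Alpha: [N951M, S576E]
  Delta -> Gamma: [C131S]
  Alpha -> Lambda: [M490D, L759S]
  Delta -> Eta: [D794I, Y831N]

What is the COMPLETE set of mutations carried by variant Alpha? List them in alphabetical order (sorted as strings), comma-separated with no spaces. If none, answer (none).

At Delta: gained [] -> total []
At Kappa: gained ['G187V'] -> total ['G187V']
At Theta: gained ['P366C', 'F365G'] -> total ['F365G', 'G187V', 'P366C']
At Alpha: gained ['N951M', 'S576E'] -> total ['F365G', 'G187V', 'N951M', 'P366C', 'S576E']

Answer: F365G,G187V,N951M,P366C,S576E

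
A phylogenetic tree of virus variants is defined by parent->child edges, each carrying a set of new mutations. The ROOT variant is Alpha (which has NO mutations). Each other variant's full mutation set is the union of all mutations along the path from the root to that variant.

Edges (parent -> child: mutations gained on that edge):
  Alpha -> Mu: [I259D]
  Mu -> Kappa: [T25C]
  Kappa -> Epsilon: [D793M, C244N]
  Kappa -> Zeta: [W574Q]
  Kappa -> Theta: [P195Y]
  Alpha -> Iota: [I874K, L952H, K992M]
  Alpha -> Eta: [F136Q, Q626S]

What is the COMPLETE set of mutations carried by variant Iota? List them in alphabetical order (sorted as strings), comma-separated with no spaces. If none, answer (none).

At Alpha: gained [] -> total []
At Iota: gained ['I874K', 'L952H', 'K992M'] -> total ['I874K', 'K992M', 'L952H']

Answer: I874K,K992M,L952H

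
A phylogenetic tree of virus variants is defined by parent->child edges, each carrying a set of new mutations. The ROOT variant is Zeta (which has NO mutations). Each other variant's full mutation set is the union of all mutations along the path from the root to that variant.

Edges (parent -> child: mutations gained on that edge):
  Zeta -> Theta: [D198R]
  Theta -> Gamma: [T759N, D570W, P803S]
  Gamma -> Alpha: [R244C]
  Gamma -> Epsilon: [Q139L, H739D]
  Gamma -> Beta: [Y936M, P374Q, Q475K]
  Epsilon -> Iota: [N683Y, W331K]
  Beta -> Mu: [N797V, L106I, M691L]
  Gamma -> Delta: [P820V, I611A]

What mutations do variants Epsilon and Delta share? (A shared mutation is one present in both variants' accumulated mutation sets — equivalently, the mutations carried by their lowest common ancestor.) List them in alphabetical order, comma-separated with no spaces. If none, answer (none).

Accumulating mutations along path to Epsilon:
  At Zeta: gained [] -> total []
  At Theta: gained ['D198R'] -> total ['D198R']
  At Gamma: gained ['T759N', 'D570W', 'P803S'] -> total ['D198R', 'D570W', 'P803S', 'T759N']
  At Epsilon: gained ['Q139L', 'H739D'] -> total ['D198R', 'D570W', 'H739D', 'P803S', 'Q139L', 'T759N']
Mutations(Epsilon) = ['D198R', 'D570W', 'H739D', 'P803S', 'Q139L', 'T759N']
Accumulating mutations along path to Delta:
  At Zeta: gained [] -> total []
  At Theta: gained ['D198R'] -> total ['D198R']
  At Gamma: gained ['T759N', 'D570W', 'P803S'] -> total ['D198R', 'D570W', 'P803S', 'T759N']
  At Delta: gained ['P820V', 'I611A'] -> total ['D198R', 'D570W', 'I611A', 'P803S', 'P820V', 'T759N']
Mutations(Delta) = ['D198R', 'D570W', 'I611A', 'P803S', 'P820V', 'T759N']
Intersection: ['D198R', 'D570W', 'H739D', 'P803S', 'Q139L', 'T759N'] ∩ ['D198R', 'D570W', 'I611A', 'P803S', 'P820V', 'T759N'] = ['D198R', 'D570W', 'P803S', 'T759N']

Answer: D198R,D570W,P803S,T759N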